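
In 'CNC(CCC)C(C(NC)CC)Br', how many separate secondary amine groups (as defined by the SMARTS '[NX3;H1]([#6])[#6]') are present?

2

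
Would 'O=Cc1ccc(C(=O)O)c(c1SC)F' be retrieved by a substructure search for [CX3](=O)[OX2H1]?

Yes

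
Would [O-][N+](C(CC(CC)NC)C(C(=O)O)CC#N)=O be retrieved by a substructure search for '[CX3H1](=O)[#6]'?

No

The pattern [CX3H1](=O)[#6] describes an sp2 carbon with one H, double-bonded to O and single-bonded to carbon — an aldehyde.
The closest candidate here is a carboxylic acid group (-C(=O)OH), but the carbonyl carbon has H0 and is bonded to O, not H1. No other fragment satisfies the full query, so there is no match.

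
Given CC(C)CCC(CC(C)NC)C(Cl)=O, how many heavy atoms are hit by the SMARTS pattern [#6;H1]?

The query [#6;H1] means: any carbon bearing exactly one hydrogen.
Check the 14 heavy atoms by environment: 3× C (H2) → no; 3× C (H1) → match; 4× C (H3) → no; 1× N (H1) → no; 1× C (H0) → no; 1× O (H0) → no; 1× Cl (H0) → no.
That gives 3 matching atoms.

3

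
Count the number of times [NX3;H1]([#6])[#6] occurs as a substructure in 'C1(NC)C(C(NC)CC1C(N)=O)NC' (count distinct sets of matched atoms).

3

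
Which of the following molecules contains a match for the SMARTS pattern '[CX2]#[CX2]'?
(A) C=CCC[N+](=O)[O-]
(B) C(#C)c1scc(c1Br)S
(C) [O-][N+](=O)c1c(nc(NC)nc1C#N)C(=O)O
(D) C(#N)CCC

B

[CX2]#[CX2] describes a carbon-carbon triple bond (an alkyne).
(A) has a vinyl group (-CH=CH2) but the C=C is a double bond; both carbons are CX3, not CX2.
(B) contains an ethynyl group (-C#CH), which satisfies every atom and bond constraint.
(C) has a nitrile (-C#N) but the triple bond is C#N, not C#C.
(D) has a nitrile (-C#N) but the triple bond is C#N, not C#C.
So the answer is (B).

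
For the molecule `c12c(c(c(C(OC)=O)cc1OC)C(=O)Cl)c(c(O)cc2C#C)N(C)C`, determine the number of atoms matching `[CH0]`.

3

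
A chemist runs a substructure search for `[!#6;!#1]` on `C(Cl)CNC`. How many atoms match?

2

Check the 5 heavy atoms by environment: 3× C → no; 1× N → match; 1× Cl → match.
Summing the matching environments: 1 + 1 = 2 matching atoms.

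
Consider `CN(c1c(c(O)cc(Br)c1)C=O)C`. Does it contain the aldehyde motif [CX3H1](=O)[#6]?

Yes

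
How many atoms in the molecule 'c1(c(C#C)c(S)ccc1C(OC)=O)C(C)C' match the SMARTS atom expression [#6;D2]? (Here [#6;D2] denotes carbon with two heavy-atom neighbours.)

3

The query [#6;D2] means: any carbon bonded to exactly two heavy atoms.
Check the 16 heavy atoms by environment: 2× c (aromatic, D2) → match; 4× c (aromatic, D3) → no; 1× S (D1) → no; 2× C (D3) → no; 4× C (D1) → no; 1× O (D1) → no; 1× O (D2) → no; 1× C (D2) → match.
Summing the matching environments: 2 + 1 = 3 matching atoms.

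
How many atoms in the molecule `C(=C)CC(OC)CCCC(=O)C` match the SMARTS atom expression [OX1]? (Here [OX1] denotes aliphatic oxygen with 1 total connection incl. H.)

1

The query [OX1] means: aliphatic oxygen with one total connection — typically a carbonyl =O or an oxide.
Check the 12 heavy atoms by environment: 7× C (X4) → no; 3× C (X3) → no; 1× O (X1) → match; 1× O (X2) → no.
That gives 1 matching atom.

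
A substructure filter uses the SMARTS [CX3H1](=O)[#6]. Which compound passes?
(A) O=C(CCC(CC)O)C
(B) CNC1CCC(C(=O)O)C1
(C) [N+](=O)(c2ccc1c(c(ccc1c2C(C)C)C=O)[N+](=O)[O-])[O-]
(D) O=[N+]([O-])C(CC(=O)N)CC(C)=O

[CX3H1](=O)[#6] describes an sp2 carbon with one H, double-bonded to O and single-bonded to carbon (an aldehyde).
(A) has an acetyl/ketone group (-C(=O)CH3) but the carbonyl carbon has H0 (two carbon neighbours), not H1.
(B) has a carboxylic acid group (-C(=O)OH) but the carbonyl carbon has H0 and is bonded to O, not H1.
(C) contains an aldehyde (-CHO), which satisfies every atom and bond constraint.
(D) has an acetyl/ketone group (-C(=O)CH3) but the carbonyl carbon has H0 (two carbon neighbours), not H1.
So the answer is (C).

C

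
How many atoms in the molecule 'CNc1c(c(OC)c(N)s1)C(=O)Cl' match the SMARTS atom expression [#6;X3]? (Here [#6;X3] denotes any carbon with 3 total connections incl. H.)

The query [#6;X3] means: any carbon (aromatic or not) with three total connections.
Check the 13 heavy atoms by environment: 1× s (aromatic, X2) → no; 4× c (aromatic, X3) → match; 1× O (X2) → no; 2× C (X4) → no; 1× C (X3) → match; 1× O (X1) → no; 1× Cl (X1) → no; 2× N (X3) → no.
Summing the matching environments: 4 + 1 = 5 matching atoms.

5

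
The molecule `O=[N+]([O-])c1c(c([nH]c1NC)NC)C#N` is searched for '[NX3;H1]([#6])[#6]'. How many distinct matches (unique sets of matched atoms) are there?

2

[NX3;H1]([#6])[#6] is the SMARTS for a secondary amine: a trivalent nitrogen with one H, bonded to two carbons.
The molecule carries 2 separate instances of an N-methylamino group (-NHCH3) meeting every constraint; each maps to a distinct set of atoms, giving 2 matches.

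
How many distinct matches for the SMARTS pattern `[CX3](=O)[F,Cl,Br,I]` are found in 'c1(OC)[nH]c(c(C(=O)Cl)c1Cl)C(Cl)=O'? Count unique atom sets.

[CX3](=O)[F,Cl,Br,I] is the SMARTS for an acyl halide: a carbonyl carbon bonded to a halogen.
The molecule carries 2 separate instances of an acyl chloride (-C(=O)Cl) meeting every constraint; each maps to a distinct set of atoms, giving 2 matches.

2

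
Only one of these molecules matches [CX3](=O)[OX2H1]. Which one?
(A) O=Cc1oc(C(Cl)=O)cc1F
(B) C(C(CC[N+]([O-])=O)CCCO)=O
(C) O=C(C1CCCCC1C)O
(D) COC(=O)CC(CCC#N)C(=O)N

C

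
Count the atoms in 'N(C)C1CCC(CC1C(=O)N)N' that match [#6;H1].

The query [#6;H1] means: any carbon bearing exactly one hydrogen.
Check the 12 heavy atoms by environment: 3× C (H2) → no; 3× C (H1) → match; 1× N (H1) → no; 1× C (H3) → no; 2× N (H2) → no; 1× C (H0) → no; 1× O (H0) → no.
That gives 3 matching atoms.

3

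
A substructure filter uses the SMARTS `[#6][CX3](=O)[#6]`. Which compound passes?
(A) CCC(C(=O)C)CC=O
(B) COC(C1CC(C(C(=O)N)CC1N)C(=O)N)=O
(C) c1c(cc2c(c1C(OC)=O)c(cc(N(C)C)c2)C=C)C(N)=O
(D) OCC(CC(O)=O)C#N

[#6][CX3](=O)[#6] describes a carbonyl carbon (no H) flanked by two carbons (a ketone).
(A) contains an acetyl/ketone group (-C(=O)CH3), which satisfies every atom and bond constraint.
(B) has a methyl-ester group (-C(=O)OCH3) but one neighbour of the carbonyl carbon is O, not C.
(C) has a primary amide (-C(=O)NH2) but one neighbour of the carbonyl carbon is N, not C.
(D) has a carboxylic acid group (-C(=O)OH) but one neighbour of the carbonyl carbon is O, not C.
So the answer is (A).

A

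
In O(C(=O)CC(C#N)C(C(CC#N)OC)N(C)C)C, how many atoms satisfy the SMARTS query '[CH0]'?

Check the 18 heavy atoms by environment: 2× C (H2) → no; 3× C (H1) → no; 3× N (H0) → no; 4× C (H3) → no; 3× C (H0) → match; 3× O (H0) → no.
That gives 3 matching atoms.

3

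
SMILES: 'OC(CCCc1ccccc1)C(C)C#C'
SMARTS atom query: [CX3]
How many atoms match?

0

The query [CX3] means: C with X3: aliphatic carbon with exactly 3 total connections.
Check the 15 heavy atoms by environment: 6× C (X4) → no; 1× O (X2) → no; 2× C (X2) → no; 6× c (aromatic, X3) → no.
No environment satisfies the query, so 0 matching atoms.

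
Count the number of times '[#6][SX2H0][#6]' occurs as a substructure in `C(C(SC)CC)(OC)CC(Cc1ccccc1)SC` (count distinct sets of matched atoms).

2

[#6][SX2H0][#6] is the SMARTS for a thioether: an aliphatic sulfur bridging two carbons with no H on the sulfur.
The molecule carries 2 separate instances of a methylthio ether (-SCH3) meeting every constraint; each maps to a distinct set of atoms, giving 2 matches.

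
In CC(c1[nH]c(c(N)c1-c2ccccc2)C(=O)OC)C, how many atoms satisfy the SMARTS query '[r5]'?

5

The query [r5] means: r5 matches atoms in a five-membered ring.
Check the 19 heavy atoms by environment: 1× n (aromatic, in 5-ring) → match; 4× c (aromatic, in 5-ring) → match; 1× N (acyclic) → no; 6× c (aromatic, in 6-ring) → no; 5× C (acyclic) → no; 2× O (acyclic) → no.
Summing the matching environments: 1 + 4 = 5 matching atoms.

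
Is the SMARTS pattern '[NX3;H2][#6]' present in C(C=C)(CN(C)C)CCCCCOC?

No

The pattern [NX3;H2][#6] describes a trivalent nitrogen with two H attached to carbon — a primary amine.
The closest candidate here is a dimethylamino group (-N(CH3)2), but the nitrogen has H0, not H2. No other fragment satisfies the full query, so there is no match.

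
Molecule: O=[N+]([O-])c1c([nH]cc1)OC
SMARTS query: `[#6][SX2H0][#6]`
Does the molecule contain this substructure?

The pattern [#6][SX2H0][#6] describes an aliphatic sulfur bridging two carbons with no H on the sulfur — a thioether.
The closest candidate here is a methoxy ether (-OCH3), but the bridging atom is O, not S. No other fragment satisfies the full query, so there is no match.

No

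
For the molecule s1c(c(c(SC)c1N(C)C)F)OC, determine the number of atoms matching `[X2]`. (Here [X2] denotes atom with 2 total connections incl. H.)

3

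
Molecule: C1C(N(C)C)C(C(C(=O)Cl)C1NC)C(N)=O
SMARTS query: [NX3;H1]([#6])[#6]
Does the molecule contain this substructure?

Yes

The pattern [NX3;H1]([#6])[#6] describes a trivalent nitrogen with one H, bonded to two carbons — a secondary amine.
The molecule carries an N-methylamino group (-NHCH3), whose atoms satisfy every constraint of the query, so the pattern matches.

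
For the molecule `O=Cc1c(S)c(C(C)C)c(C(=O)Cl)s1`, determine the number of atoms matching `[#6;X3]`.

6

The query [#6;X3] means: any carbon (aromatic or not) with three total connections.
Check the 14 heavy atoms by environment: 1× s (aromatic, X2) → no; 4× c (aromatic, X3) → match; 3× C (X4) → no; 1× S (X2) → no; 2× C (X3) → match; 2× O (X1) → no; 1× Cl (X1) → no.
Summing the matching environments: 4 + 2 = 6 matching atoms.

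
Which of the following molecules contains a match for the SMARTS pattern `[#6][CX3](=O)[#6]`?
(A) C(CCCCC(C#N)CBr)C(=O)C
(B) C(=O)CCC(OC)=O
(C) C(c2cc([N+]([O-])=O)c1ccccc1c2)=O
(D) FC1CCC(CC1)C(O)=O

A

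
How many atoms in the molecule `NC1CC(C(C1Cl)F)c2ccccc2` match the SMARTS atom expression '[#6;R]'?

11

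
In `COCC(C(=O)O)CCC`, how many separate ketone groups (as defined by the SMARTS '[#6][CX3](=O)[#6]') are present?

[#6][CX3](=O)[#6] is the SMARTS for a ketone: a carbonyl carbon (no H) flanked by two carbons.
The molecule has a carboxylic acid group (-C(=O)OH), but one neighbour of the carbonyl carbon is O, not C; nothing else fits, so there are 0 matches.

0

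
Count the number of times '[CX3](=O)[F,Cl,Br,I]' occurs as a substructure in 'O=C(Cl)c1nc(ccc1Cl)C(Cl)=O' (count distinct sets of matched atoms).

2

[CX3](=O)[F,Cl,Br,I] is the SMARTS for an acyl halide: a carbonyl carbon bonded to a halogen.
The molecule carries 2 separate instances of an acyl chloride (-C(=O)Cl) meeting every constraint; each maps to a distinct set of atoms, giving 2 matches.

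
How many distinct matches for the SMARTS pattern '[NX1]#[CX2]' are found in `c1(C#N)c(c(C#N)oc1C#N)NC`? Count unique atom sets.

3

[NX1]#[CX2] is the SMARTS for a nitrile: a nitrogen triple-bonded to a two-connected carbon.
The molecule carries 3 separate instances of a nitrile (-C#N) meeting every constraint; each maps to a distinct set of atoms, giving 3 matches.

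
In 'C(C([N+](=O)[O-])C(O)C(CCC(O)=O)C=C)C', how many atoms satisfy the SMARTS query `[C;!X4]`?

3

Check the 16 heavy atoms by environment: 7× C (X4) → no; 1× N (charge +1, X3) → no; 1× O (charge -1, X1) → no; 2× O (X1) → no; 3× C (X3) → match; 2× O (X2) → no.
That gives 3 matching atoms.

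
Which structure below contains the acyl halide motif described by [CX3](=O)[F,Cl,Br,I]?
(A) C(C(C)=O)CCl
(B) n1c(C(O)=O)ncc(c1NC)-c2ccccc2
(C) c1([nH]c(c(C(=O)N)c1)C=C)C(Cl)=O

C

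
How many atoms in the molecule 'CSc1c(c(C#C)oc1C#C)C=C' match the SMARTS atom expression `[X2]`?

Check the 13 heavy atoms by environment: 1× o (aromatic, X2) → match; 4× c (aromatic, X3) → no; 1× S (X2) → match; 1× C (X4) → no; 4× C (X2) → match; 2× C (X3) → no.
Summing the matching environments: 1 + 1 + 4 = 6 matching atoms.

6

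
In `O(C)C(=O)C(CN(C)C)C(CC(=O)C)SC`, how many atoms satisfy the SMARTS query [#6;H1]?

2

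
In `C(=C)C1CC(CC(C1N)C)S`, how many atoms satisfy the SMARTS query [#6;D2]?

The query [#6;D2] means: any carbon bonded to exactly two heavy atoms.
Check the 11 heavy atoms by environment: 3× C (D2) → match; 4× C (D3) → no; 1× S (D1) → no; 2× C (D1) → no; 1× N (D1) → no.
That gives 3 matching atoms.

3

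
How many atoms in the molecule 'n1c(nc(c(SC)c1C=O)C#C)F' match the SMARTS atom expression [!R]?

Check the 13 heavy atoms by environment: 2× n (aromatic, in 6-ring) → no; 4× c (aromatic, in 6-ring) → no; 4× C (acyclic) → match; 1× O (acyclic) → match; 1× F (acyclic) → match; 1× S (acyclic) → match.
Summing the matching environments: 4 + 1 + 1 + 1 = 7 matching atoms.

7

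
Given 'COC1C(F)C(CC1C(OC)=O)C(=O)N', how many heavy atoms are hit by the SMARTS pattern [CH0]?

2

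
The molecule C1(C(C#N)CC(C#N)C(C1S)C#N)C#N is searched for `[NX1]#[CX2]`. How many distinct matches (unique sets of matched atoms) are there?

[NX1]#[CX2] is the SMARTS for a nitrile: a nitrogen triple-bonded to a two-connected carbon.
The molecule carries 4 separate instances of a nitrile (-C#N) meeting every constraint; each maps to a distinct set of atoms, giving 4 matches.

4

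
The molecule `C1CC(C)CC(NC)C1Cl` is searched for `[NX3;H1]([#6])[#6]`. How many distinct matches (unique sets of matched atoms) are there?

[NX3;H1]([#6])[#6] is the SMARTS for a secondary amine: a trivalent nitrogen with one H, bonded to two carbons.
Exactly one fragment in the molecule meets all constraints, giving 1 match.

1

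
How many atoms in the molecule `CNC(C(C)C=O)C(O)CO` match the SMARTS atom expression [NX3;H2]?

The query [NX3;H2] means: aliphatic N with 3 total connections, two of them H — an -NH2 nitrogen (amine or amide).
Check the 11 heavy atoms by environment: 1× C (H2, X4) → no; 3× C (H1, X4) → no; 2× C (H3, X4) → no; 2× O (H1, X2) → no; 1× N (H1, X3) → no; 1× C (H1, X3) → no; 1× O (H0, X1) → no.
No environment satisfies the query, so 0 matching atoms.

0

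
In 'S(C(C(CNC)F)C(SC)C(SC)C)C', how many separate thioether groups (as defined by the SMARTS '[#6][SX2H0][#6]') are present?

3

[#6][SX2H0][#6] is the SMARTS for a thioether: an aliphatic sulfur bridging two carbons with no H on the sulfur.
The molecule carries 3 separate instances of a methylthio ether (-SCH3) meeting every constraint; each maps to a distinct set of atoms, giving 3 matches.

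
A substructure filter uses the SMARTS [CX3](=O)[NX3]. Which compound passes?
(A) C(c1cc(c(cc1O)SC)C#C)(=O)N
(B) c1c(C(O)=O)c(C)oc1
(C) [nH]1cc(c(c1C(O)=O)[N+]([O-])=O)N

[CX3](=O)[NX3] describes a carbonyl carbon bonded to a trivalent nitrogen (an amide).
(A) contains a primary amide (-C(=O)NH2), which satisfies every atom and bond constraint.
(B) has a carboxylic acid group (-C(=O)OH) but the carbonyl is bonded to O, not to an NX3 nitrogen.
(C) has a carboxylic acid group (-C(=O)OH) but the carbonyl is bonded to O, not to an NX3 nitrogen.
So the answer is (A).

A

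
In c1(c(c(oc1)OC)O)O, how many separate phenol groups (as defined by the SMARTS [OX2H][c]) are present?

2

[OX2H][c] is the SMARTS for a phenol: a hydroxyl oxygen attached to an aromatic carbon.
The molecule carries 2 separate instances of a hydroxyl group (-OH) meeting every constraint; each maps to a distinct set of atoms, giving 2 matches.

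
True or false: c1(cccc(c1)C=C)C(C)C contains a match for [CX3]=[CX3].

The pattern [CX3]=[CX3] describes a non-aromatic C=C double bond between two sp2 carbons — an alkene.
The molecule carries a vinyl group (-CH=CH2), whose atoms satisfy every constraint of the query, so the pattern matches.

True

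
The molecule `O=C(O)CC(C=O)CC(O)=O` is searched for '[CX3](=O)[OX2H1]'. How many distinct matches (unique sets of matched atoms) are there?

[CX3](=O)[OX2H1] is the SMARTS for a carboxylic acid: an sp2 carbon double-bonded to O and single-bonded to an -OH oxygen.
The molecule carries 2 separate instances of a carboxylic acid group (-C(=O)OH) meeting every constraint; each maps to a distinct set of atoms, giving 2 matches.

2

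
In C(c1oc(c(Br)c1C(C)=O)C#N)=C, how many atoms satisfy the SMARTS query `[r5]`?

5

The query [r5] means: r5 matches atoms in a five-membered ring.
Check the 13 heavy atoms by environment: 1× o (aromatic, in 5-ring) → match; 4× c (aromatic, in 5-ring) → match; 5× C (acyclic) → no; 1× O (acyclic) → no; 1× N (acyclic) → no; 1× Br (acyclic) → no.
Summing the matching environments: 1 + 4 = 5 matching atoms.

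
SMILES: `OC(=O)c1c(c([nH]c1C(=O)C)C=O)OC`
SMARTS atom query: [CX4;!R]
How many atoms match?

2

The query [CX4;!R] means: aliphatic carbon with four total connections, not in a ring.
Check the 15 heavy atoms by environment: 1× n (aromatic, X3, in 5-ring) → no; 4× c (aromatic, X3, in 5-ring) → no; 3× C (X3, acyclic) → no; 3× O (X1, acyclic) → no; 2× C (X4, acyclic) → match; 2× O (X2, acyclic) → no.
That gives 2 matching atoms.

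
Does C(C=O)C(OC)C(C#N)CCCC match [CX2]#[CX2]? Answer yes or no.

The pattern [CX2]#[CX2] describes a carbon-carbon triple bond — an alkyne.
The closest candidate here is a nitrile (-C#N), but the triple bond is C#N, not C#C. No other fragment satisfies the full query, so there is no match.

No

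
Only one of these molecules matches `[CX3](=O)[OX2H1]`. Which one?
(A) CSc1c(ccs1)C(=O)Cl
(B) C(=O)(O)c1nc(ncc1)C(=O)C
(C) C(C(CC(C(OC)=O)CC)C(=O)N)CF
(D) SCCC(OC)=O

B

[CX3](=O)[OX2H1] describes an sp2 carbon double-bonded to O and single-bonded to an -OH oxygen (a carboxylic acid).
(A) has an acyl chloride (-C(=O)Cl) but the carbonyl is bonded to Cl, not to an -OH oxygen.
(B) contains a carboxylic acid group (-C(=O)OH), which satisfies every atom and bond constraint.
(C) has a primary amide (-C(=O)NH2) but the carbonyl is bonded to N, not to an -OH oxygen.
(D) has a methyl-ester group (-C(=O)OCH3) but the singly-bonded O has no H (OX2H0, not OX2H1).
So the answer is (B).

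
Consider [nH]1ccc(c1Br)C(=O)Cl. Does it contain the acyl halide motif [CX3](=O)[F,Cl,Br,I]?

Yes

The pattern [CX3](=O)[F,Cl,Br,I] describes a carbonyl carbon bonded to a halogen — an acyl halide.
The molecule carries an acyl chloride (-C(=O)Cl), whose atoms satisfy every constraint of the query, so the pattern matches.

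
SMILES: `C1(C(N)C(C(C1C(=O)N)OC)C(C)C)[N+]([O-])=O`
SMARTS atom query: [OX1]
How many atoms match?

3

The query [OX1] means: aliphatic oxygen with one total connection — typically a carbonyl =O or an oxide.
Check the 17 heavy atoms by environment: 9× C (X4) → no; 1× N (charge +1, X3) → no; 1× O (charge -1, X1) → match; 2× O (X1) → match; 1× C (X3) → no; 2× N (X3) → no; 1× O (X2) → no.
Summing the matching environments: 1 + 2 = 3 matching atoms.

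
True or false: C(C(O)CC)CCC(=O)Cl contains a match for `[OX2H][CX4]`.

The pattern [OX2H][CX4] describes a hydroxyl oxygen bound to an sp3 (X4) carbon — an aliphatic alcohol.
The molecule carries a hydroxyl group (-OH), whose atoms satisfy every constraint of the query, so the pattern matches.

True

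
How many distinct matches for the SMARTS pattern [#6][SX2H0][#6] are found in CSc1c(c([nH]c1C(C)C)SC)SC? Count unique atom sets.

3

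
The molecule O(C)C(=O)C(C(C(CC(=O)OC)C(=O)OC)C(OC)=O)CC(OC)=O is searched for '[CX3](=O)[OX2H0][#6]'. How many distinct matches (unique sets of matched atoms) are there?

[CX3](=O)[OX2H0][#6] is the SMARTS for an ester: a carbonyl carbon bonded to an oxygen that is itself bonded to carbon (no H on that O).
The molecule carries 5 separate instances of a methyl-ester group (-C(=O)OCH3) meeting every constraint; each maps to a distinct set of atoms, giving 5 matches.

5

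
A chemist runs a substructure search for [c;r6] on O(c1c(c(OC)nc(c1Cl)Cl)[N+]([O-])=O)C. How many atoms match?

5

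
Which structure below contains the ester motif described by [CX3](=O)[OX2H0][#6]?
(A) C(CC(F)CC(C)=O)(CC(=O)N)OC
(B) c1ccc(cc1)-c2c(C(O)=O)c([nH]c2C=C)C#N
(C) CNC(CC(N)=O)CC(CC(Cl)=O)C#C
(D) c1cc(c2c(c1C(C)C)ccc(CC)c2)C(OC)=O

D

[CX3](=O)[OX2H0][#6] describes a carbonyl carbon bonded to an oxygen that is itself bonded to carbon (no H on that O) (an ester).
(A) has a methoxy ether (-OCH3) but the ether oxygen is not adjacent to a C=O carbon.
(B) has a carboxylic acid group (-C(=O)OH) but the singly-bonded O carries H (OX2H1, not H0).
(C) has a primary amide (-C(=O)NH2) but the carbonyl is bonded to N, not to an O-C linkage.
(D) contains a methyl-ester group (-C(=O)OCH3), which satisfies every atom and bond constraint.
So the answer is (D).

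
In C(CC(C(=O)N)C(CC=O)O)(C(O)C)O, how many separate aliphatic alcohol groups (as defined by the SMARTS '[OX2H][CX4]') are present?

3

[OX2H][CX4] is the SMARTS for an aliphatic alcohol: a hydroxyl oxygen bound to an sp3 (X4) carbon.
The molecule carries 3 separate instances of a hydroxyl group (-OH) meeting every constraint; each maps to a distinct set of atoms, giving 3 matches.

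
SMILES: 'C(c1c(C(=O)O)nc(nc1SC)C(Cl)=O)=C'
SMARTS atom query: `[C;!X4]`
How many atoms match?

4

The query [C;!X4] means: aliphatic carbon that does not have four total connections.
Check the 16 heavy atoms by environment: 2× n (aromatic, X2) → no; 4× c (aromatic, X3) → no; 4× C (X3) → match; 2× O (X1) → no; 1× O (X2) → no; 1× S (X2) → no; 1× C (X4) → no; 1× Cl (X1) → no.
That gives 4 matching atoms.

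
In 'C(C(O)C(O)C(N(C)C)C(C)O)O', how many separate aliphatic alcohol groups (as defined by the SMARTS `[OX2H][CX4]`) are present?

[OX2H][CX4] is the SMARTS for an aliphatic alcohol: a hydroxyl oxygen bound to an sp3 (X4) carbon.
The molecule carries 4 separate instances of a hydroxyl group (-OH) meeting every constraint; each maps to a distinct set of atoms, giving 4 matches.

4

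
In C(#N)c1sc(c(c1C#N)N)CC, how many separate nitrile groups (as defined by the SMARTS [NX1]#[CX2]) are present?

2

[NX1]#[CX2] is the SMARTS for a nitrile: a nitrogen triple-bonded to a two-connected carbon.
The molecule carries 2 separate instances of a nitrile (-C#N) meeting every constraint; each maps to a distinct set of atoms, giving 2 matches.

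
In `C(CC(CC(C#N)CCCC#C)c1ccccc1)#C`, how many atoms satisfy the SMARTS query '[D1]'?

3

Check the 19 heavy atoms by environment: 8× C (D2) → no; 2× C (D3) → no; 1× c (aromatic, D3) → no; 5× c (aromatic, D2) → no; 1× N (D1) → match; 2× C (D1) → match.
Summing the matching environments: 1 + 2 = 3 matching atoms.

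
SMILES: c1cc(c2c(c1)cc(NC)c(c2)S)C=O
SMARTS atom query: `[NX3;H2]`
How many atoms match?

0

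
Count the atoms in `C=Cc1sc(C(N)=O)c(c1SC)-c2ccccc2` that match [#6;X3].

13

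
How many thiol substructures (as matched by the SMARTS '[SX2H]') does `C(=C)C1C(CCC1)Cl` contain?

[SX2H] is the SMARTS for a thiol: an aliphatic sulfur with two connections, one being H.
No fragment in the molecule satisfies every constraint, giving 0 matches.

0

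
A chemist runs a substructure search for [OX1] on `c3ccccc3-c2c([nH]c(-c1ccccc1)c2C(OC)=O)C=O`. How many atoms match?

2

The query [OX1] means: aliphatic oxygen with one total connection — typically a carbonyl =O or an oxide.
Check the 23 heavy atoms by environment: 1× n (aromatic, X3) → no; 16× c (aromatic, X3) → no; 2× C (X3) → no; 2× O (X1) → match; 1× O (X2) → no; 1× C (X4) → no.
That gives 2 matching atoms.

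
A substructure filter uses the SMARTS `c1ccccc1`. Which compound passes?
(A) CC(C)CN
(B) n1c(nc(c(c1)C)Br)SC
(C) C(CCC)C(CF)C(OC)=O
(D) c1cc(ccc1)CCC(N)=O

D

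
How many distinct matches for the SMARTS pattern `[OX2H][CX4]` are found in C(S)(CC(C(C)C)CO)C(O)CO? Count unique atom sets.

[OX2H][CX4] is the SMARTS for an aliphatic alcohol: a hydroxyl oxygen bound to an sp3 (X4) carbon.
The molecule carries 3 separate instances of a hydroxyl group (-OH) meeting every constraint; each maps to a distinct set of atoms, giving 3 matches.

3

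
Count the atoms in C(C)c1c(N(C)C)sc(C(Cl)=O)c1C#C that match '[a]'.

The query [a] means: a matches any aromatic atom.
Check the 15 heavy atoms by environment: 1× s (aromatic) → match; 4× c (aromatic) → match; 7× C → no; 1× O → no; 1× Cl → no; 1× N → no.
Summing the matching environments: 1 + 4 = 5 matching atoms.

5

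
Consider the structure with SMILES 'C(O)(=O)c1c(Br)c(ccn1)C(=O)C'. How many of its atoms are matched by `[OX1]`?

The query [OX1] means: aliphatic oxygen with one total connection — typically a carbonyl =O or an oxide.
Check the 13 heavy atoms by environment: 1× n (aromatic, X2) → no; 5× c (aromatic, X3) → no; 2× C (X3) → no; 2× O (X1) → match; 1× O (X2) → no; 1× Br (X1) → no; 1× C (X4) → no.
That gives 2 matching atoms.

2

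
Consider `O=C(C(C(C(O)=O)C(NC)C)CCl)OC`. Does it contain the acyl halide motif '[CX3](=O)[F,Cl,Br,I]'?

The pattern [CX3](=O)[F,Cl,Br,I] describes a carbonyl carbon bonded to a halogen — an acyl halide.
The closest candidate here is a methyl-ester group (-C(=O)OCH3), but the carbonyl is bonded to -O-C, not to a halogen. No other fragment satisfies the full query, so there is no match.

No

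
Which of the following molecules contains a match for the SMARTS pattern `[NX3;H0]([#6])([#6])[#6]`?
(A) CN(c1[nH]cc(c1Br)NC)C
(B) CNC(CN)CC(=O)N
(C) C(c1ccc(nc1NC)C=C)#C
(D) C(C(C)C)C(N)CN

[NX3;H0]([#6])([#6])[#6] describes a trivalent nitrogen with no H, bonded to three carbons (a tertiary amine).
(A) contains a dimethylamino group (-N(CH3)2), which satisfies every atom and bond constraint.
(B) has an N-methylamino group (-NHCH3) but the nitrogen still has one H (H1), not H0.
(C) has an N-methylamino group (-NHCH3) but the nitrogen still has one H (H1), not H0.
(D) has a primary amino group (-NH2) but the nitrogen has H2, not H0 with three carbons.
So the answer is (A).

A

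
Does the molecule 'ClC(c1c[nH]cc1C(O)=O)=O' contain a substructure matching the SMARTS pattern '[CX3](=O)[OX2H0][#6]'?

No

The pattern [CX3](=O)[OX2H0][#6] describes a carbonyl carbon bonded to an oxygen that is itself bonded to carbon (no H on that O) — an ester.
The closest candidate here is a carboxylic acid group (-C(=O)OH), but the singly-bonded O carries H (OX2H1, not H0). No other fragment satisfies the full query, so there is no match.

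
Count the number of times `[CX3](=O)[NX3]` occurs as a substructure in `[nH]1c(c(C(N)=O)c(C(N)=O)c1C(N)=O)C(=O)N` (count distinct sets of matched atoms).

4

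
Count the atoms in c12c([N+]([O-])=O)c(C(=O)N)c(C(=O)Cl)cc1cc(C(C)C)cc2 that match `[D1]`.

8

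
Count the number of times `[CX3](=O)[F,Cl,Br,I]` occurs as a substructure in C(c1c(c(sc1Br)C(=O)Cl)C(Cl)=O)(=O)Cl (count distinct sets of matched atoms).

[CX3](=O)[F,Cl,Br,I] is the SMARTS for an acyl halide: a carbonyl carbon bonded to a halogen.
The molecule carries 3 separate instances of an acyl chloride (-C(=O)Cl) meeting every constraint; each maps to a distinct set of atoms, giving 3 matches.

3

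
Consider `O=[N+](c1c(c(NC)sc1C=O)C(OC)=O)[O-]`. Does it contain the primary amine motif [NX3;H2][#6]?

No

The pattern [NX3;H2][#6] describes a trivalent nitrogen with two H attached to carbon — a primary amine.
The closest candidate here is an N-methylamino group (-NHCH3), but the nitrogen bears two carbons and only one H (H1), not H2. No other fragment satisfies the full query, so there is no match.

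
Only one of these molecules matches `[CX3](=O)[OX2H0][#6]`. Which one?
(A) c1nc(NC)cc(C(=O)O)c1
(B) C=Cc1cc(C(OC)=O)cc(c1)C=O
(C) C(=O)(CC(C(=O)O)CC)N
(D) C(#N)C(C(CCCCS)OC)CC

[CX3](=O)[OX2H0][#6] describes a carbonyl carbon bonded to an oxygen that is itself bonded to carbon (no H on that O) (an ester).
(A) has a carboxylic acid group (-C(=O)OH) but the singly-bonded O carries H (OX2H1, not H0).
(B) contains a methyl-ester group (-C(=O)OCH3), which satisfies every atom and bond constraint.
(C) has a primary amide (-C(=O)NH2) but the carbonyl is bonded to N, not to an O-C linkage.
(D) has a methoxy ether (-OCH3) but the ether oxygen is not adjacent to a C=O carbon.
So the answer is (B).

B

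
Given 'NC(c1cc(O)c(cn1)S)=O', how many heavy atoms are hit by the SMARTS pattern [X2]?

3

Check the 11 heavy atoms by environment: 1× n (aromatic, X2) → match; 5× c (aromatic, X3) → no; 1× C (X3) → no; 1× O (X1) → no; 1× N (X3) → no; 1× O (X2) → match; 1× S (X2) → match.
Summing the matching environments: 1 + 1 + 1 = 3 matching atoms.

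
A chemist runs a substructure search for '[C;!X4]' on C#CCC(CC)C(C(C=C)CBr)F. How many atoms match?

4

The query [C;!X4] means: aliphatic carbon that does not have four total connections.
Check the 13 heavy atoms by environment: 7× C (X4) → no; 1× Br (X1) → no; 2× C (X2) → match; 2× C (X3) → match; 1× F (X1) → no.
Summing the matching environments: 2 + 2 = 4 matching atoms.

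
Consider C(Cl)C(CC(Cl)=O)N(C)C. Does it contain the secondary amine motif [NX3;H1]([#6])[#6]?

No

The pattern [NX3;H1]([#6])[#6] describes a trivalent nitrogen with one H, bonded to two carbons — a secondary amine.
The closest candidate here is a dimethylamino group (-N(CH3)2), but the nitrogen has H0, not H1. No other fragment satisfies the full query, so there is no match.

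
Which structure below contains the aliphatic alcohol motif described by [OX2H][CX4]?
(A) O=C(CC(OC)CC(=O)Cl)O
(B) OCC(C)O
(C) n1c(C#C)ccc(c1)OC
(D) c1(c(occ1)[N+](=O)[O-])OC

B

[OX2H][CX4] describes a hydroxyl oxygen bound to an sp3 (X4) carbon (an aliphatic alcohol).
(A) has a carboxylic acid group (-C(=O)OH) but the -OH is on a CX3 carbonyl carbon, not a CX4 carbon.
(B) contains a hydroxyl group (-OH), which satisfies every atom and bond constraint.
(C) has a methoxy ether (-OCH3) but the oxygen has H0 (ether), not H1.
(D) has a methoxy ether (-OCH3) but the oxygen has H0 (ether), not H1.
So the answer is (B).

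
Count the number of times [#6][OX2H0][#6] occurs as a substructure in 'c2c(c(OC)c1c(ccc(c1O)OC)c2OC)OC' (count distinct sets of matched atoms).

4

[#6][OX2H0][#6] is the SMARTS for an ether: an aliphatic oxygen bridging two carbons with no H on the oxygen.
The molecule carries 4 separate instances of a methoxy ether (-OCH3) meeting every constraint; each maps to a distinct set of atoms, giving 4 matches.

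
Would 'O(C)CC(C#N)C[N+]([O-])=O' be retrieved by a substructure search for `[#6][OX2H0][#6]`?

The pattern [#6][OX2H0][#6] describes an aliphatic oxygen bridging two carbons with no H on the oxygen — an ether.
The molecule carries a methoxy ether (-OCH3), whose atoms satisfy every constraint of the query, so the pattern matches.

Yes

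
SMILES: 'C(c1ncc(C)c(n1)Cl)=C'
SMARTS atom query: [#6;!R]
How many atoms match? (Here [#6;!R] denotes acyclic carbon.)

3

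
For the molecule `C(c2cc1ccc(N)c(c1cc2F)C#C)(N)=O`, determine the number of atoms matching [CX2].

2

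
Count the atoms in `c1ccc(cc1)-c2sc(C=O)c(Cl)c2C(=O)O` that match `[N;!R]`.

0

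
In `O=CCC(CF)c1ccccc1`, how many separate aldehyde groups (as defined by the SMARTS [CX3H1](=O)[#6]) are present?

1

[CX3H1](=O)[#6] is the SMARTS for an aldehyde: an sp2 carbon with one H, double-bonded to O and single-bonded to carbon.
Exactly one fragment in the molecule meets all constraints, giving 1 match.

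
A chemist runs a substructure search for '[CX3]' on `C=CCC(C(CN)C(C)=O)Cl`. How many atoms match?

3

The query [CX3] means: C with X3: aliphatic carbon with exactly 3 total connections.
Check the 11 heavy atoms by environment: 5× C (X4) → no; 1× Cl (X1) → no; 1× N (X3) → no; 3× C (X3) → match; 1× O (X1) → no.
That gives 3 matching atoms.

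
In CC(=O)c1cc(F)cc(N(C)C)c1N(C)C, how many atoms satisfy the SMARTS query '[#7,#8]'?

3

The query [#7,#8] means: nitrogen or oxygen (comma = OR).
Check the 16 heavy atoms by environment: 6× c (aromatic) → no; 6× C → no; 1× O → match; 1× F → no; 2× N → match.
Summing the matching environments: 1 + 2 = 3 matching atoms.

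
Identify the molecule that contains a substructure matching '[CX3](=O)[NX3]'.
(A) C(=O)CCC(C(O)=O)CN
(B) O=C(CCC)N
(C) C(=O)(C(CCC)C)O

B

[CX3](=O)[NX3] describes a carbonyl carbon bonded to a trivalent nitrogen (an amide).
(A) has a primary amino group (-NH2) but the -NH2 is not attached to a carbonyl carbon.
(B) contains a primary amide (-C(=O)NH2), which satisfies every atom and bond constraint.
(C) has a carboxylic acid group (-C(=O)OH) but the carbonyl is bonded to O, not to an NX3 nitrogen.
So the answer is (B).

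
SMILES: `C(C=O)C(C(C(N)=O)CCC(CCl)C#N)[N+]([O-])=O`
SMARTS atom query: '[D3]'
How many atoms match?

5

Check the 18 heavy atoms by environment: 6× C (D2) → no; 4× C (D3) → match; 2× N (D1) → no; 1× N (charge +1, D3) → match; 1× O (charge -1, D1) → no; 3× O (D1) → no; 1× Cl (D1) → no.
Summing the matching environments: 4 + 1 = 5 matching atoms.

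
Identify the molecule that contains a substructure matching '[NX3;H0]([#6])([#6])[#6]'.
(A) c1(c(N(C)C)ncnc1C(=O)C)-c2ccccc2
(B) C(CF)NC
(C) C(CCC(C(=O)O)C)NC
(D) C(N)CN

[NX3;H0]([#6])([#6])[#6] describes a trivalent nitrogen with no H, bonded to three carbons (a tertiary amine).
(A) contains a dimethylamino group (-N(CH3)2), which satisfies every atom and bond constraint.
(B) has an N-methylamino group (-NHCH3) but the nitrogen still has one H (H1), not H0.
(C) has an N-methylamino group (-NHCH3) but the nitrogen still has one H (H1), not H0.
(D) has a primary amino group (-NH2) but the nitrogen has H2, not H0 with three carbons.
So the answer is (A).

A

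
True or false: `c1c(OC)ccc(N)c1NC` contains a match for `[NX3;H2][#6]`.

True

The pattern [NX3;H2][#6] describes a trivalent nitrogen with two H attached to carbon — a primary amine.
The molecule carries a primary amino group (-NH2), whose atoms satisfy every constraint of the query, so the pattern matches.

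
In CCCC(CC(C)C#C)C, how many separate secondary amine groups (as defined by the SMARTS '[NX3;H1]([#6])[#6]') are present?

0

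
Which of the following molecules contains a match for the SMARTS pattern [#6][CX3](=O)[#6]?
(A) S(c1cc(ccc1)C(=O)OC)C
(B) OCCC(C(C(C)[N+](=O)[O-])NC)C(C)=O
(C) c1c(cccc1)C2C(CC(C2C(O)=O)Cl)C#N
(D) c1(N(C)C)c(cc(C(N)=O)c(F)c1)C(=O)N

[#6][CX3](=O)[#6] describes a carbonyl carbon (no H) flanked by two carbons (a ketone).
(A) has a methyl-ester group (-C(=O)OCH3) but one neighbour of the carbonyl carbon is O, not C.
(B) contains an acetyl/ketone group (-C(=O)CH3), which satisfies every atom and bond constraint.
(C) has a carboxylic acid group (-C(=O)OH) but one neighbour of the carbonyl carbon is O, not C.
(D) has a primary amide (-C(=O)NH2) but one neighbour of the carbonyl carbon is N, not C.
So the answer is (B).

B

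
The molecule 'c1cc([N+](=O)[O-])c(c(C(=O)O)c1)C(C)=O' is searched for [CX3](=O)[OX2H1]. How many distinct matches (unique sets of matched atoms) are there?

1

[CX3](=O)[OX2H1] is the SMARTS for a carboxylic acid: an sp2 carbon double-bonded to O and single-bonded to an -OH oxygen.
Exactly one fragment in the molecule meets all constraints, giving 1 match.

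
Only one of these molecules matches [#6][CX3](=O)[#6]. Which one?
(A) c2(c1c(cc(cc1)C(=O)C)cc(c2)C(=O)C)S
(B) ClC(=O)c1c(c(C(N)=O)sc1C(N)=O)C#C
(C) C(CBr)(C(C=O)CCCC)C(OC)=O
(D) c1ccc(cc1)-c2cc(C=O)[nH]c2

[#6][CX3](=O)[#6] describes a carbonyl carbon (no H) flanked by two carbons (a ketone).
(A) contains an acetyl/ketone group (-C(=O)CH3), which satisfies every atom and bond constraint.
(B) has a primary amide (-C(=O)NH2) but one neighbour of the carbonyl carbon is N, not C.
(C) has a methyl-ester group (-C(=O)OCH3) but one neighbour of the carbonyl carbon is O, not C.
(D) has an aldehyde (-CHO) but the carbonyl carbon has H1, so it is not flanked by two carbons.
So the answer is (A).

A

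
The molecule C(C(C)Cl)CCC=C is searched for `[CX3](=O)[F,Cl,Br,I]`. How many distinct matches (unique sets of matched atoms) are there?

0

[CX3](=O)[F,Cl,Br,I] is the SMARTS for an acyl halide: a carbonyl carbon bonded to a halogen.
The molecule has a chloro substituent, but the Cl is not on a carbonyl carbon; nothing else fits, so there are 0 matches.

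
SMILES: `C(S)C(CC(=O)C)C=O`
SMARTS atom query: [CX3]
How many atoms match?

2

The query [CX3] means: C with X3: aliphatic carbon with exactly 3 total connections.
Check the 9 heavy atoms by environment: 4× C (X4) → no; 1× S (X2) → no; 2× C (X3) → match; 2× O (X1) → no.
That gives 2 matching atoms.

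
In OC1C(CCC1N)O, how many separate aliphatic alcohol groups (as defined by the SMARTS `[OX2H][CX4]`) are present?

2

[OX2H][CX4] is the SMARTS for an aliphatic alcohol: a hydroxyl oxygen bound to an sp3 (X4) carbon.
The molecule carries 2 separate instances of a hydroxyl group (-OH) meeting every constraint; each maps to a distinct set of atoms, giving 2 matches.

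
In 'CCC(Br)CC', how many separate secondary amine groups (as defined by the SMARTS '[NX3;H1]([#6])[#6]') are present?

[NX3;H1]([#6])[#6] is the SMARTS for a secondary amine: a trivalent nitrogen with one H, bonded to two carbons.
No fragment in the molecule satisfies every constraint, giving 0 matches.

0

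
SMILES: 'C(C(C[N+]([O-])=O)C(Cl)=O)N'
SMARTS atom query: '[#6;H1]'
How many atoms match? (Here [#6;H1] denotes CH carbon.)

1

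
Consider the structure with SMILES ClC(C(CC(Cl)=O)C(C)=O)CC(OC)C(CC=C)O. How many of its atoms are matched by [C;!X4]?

4

The query [C;!X4] means: aliphatic carbon that does not have four total connections.
Check the 19 heavy atoms by environment: 9× C (X4) → no; 2× O (X2) → no; 4× C (X3) → match; 2× O (X1) → no; 2× Cl (X1) → no.
That gives 4 matching atoms.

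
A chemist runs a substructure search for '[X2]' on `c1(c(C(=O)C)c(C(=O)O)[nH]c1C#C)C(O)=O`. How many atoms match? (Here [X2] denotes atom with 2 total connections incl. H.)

4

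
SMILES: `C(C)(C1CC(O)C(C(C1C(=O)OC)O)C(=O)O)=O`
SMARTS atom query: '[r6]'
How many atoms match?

The query [r6] means: r6 matches atoms in a six-membered ring.
Check the 18 heavy atoms by environment: 6× C (in 6-ring) → match; 5× C (acyclic) → no; 7× O (acyclic) → no.
That gives 6 matching atoms.

6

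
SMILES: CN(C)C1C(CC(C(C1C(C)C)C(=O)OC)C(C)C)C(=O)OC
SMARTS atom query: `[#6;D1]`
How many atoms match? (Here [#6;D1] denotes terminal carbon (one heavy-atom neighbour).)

8

The query [#6;D1] means: carbon bonded to exactly one heavy atom.
Check the 23 heavy atoms by environment: 9× C (D3) → no; 1× C (D2) → no; 2× O (D1) → no; 2× O (D2) → no; 8× C (D1) → match; 1× N (D3) → no.
That gives 8 matching atoms.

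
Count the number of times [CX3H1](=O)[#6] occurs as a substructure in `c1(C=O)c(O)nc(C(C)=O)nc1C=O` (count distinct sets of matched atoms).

[CX3H1](=O)[#6] is the SMARTS for an aldehyde: an sp2 carbon with one H, double-bonded to O and single-bonded to carbon.
The molecule carries 2 separate instances of an aldehyde (-CHO) meeting every constraint; each maps to a distinct set of atoms, giving 2 matches.

2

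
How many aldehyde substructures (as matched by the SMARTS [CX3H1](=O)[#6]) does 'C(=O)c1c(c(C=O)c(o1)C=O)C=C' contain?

3

[CX3H1](=O)[#6] is the SMARTS for an aldehyde: an sp2 carbon with one H, double-bonded to O and single-bonded to carbon.
The molecule carries 3 separate instances of an aldehyde (-CHO) meeting every constraint; each maps to a distinct set of atoms, giving 3 matches.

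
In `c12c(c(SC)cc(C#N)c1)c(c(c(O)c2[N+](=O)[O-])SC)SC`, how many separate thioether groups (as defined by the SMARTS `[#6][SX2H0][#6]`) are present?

3

[#6][SX2H0][#6] is the SMARTS for a thioether: an aliphatic sulfur bridging two carbons with no H on the sulfur.
The molecule carries 3 separate instances of a methylthio ether (-SCH3) meeting every constraint; each maps to a distinct set of atoms, giving 3 matches.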